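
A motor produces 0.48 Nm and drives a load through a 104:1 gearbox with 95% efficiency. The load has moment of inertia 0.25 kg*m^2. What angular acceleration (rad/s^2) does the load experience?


tau_out = tau_motor * N * eta
= 0.48 * 104 * 0.95 = 47.424 Nm
alpha = tau_out / I = 47.424 / 0.25
= 189.696 rad/s^2


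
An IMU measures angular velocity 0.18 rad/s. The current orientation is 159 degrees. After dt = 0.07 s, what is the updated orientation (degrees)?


delta_theta = w * dt = 0.18 * 0.07 = 0.0126 rad
= 0.7219 deg
theta_new = 159 + 0.7219 = 159.7219 deg


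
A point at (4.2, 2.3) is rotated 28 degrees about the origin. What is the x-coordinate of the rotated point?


x' = x*cos(theta) - y*sin(theta)
cos(28 deg) = 0.8829, sin(28 deg) = 0.4695
x' = 4.2 * 0.8829 - 2.3 * 0.4695
= 3.7084 - 1.0798
= 2.6286


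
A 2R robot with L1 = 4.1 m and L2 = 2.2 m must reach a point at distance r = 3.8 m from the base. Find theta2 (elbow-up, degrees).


cos(theta2) = (r^2 - L1^2 - L2^2) / (2*L1*L2)
cos(theta2) = (14.44 - 16.81 - 4.84) / 18.04
cos(theta2) = -0.399667
theta2 = 113.5574 degrees


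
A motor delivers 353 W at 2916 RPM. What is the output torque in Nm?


omega = 2916 * 2*pi/60 = 305.3628 rad/s
tau = P / omega = 353 / 305.3628
= 1.156 Nm


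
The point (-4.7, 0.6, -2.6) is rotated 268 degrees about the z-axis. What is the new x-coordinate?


Rotation about z-axis: x' = x*cos(theta) - y*sin(theta)
= -4.7 * -0.0349 - 0.6 * -0.9994
= 0.7637


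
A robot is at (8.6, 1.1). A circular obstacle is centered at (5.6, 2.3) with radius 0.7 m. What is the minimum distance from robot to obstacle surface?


center_dist = sqrt((8.6-5.6)^2 + (1.1-2.3)^2)
= sqrt(9.0 + 1.44)
= 3.2311
min_dist = center_dist - radius = 3.2311 - 0.7 = 2.5311 m


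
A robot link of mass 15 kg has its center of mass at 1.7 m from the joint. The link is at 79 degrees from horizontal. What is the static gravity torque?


tau = m*g*L*cos(angle)
= 15 * 9.81 * 1.7 * cos(79 deg)
= 15 * 9.81 * 1.7 * 0.1908
= 47.7318 Nm


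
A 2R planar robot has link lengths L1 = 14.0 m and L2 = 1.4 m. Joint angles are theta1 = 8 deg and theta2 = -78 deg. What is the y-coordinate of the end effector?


Convert angles to radians: theta1 = 0.1396, theta2 = -1.3614
y = L1*sin(theta1) + L2*sin(theta1+theta2)
y = 1.9484 + -1.3156
y = 0.6329


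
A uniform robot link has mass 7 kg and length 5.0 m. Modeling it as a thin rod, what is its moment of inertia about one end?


I = (1/3) * m * L^2
= (1/3) * 7 * 5.0^2
= 0.333333 * 7 * 25.0
= 58.3333 kg*m^2


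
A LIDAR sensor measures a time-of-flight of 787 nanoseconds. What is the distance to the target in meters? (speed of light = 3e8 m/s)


tof = 787 ns = 7.87e-07 s
dist = c * tof / 2
= 3e8 * 7.87e-07 / 2
= 118.05 m


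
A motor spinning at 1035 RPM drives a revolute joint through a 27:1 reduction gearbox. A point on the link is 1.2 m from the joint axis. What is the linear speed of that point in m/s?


omega_motor = 1035 * 2*pi/60 = 108.3849 rad/s
omega_joint = omega_motor / 27 = 4.0143 rad/s
v = omega_joint * r = 4.0143 * 1.2
= 4.8171 m/s


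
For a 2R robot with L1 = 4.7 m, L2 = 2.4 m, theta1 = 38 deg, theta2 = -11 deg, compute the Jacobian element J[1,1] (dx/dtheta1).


J[1,1] = -L1*sin(t1) - L2*sin(t1+t2)
= -4.7*sin(38) - 2.4*sin(27)
= -3.9832


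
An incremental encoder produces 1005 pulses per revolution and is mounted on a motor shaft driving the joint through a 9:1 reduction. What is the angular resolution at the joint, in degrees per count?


counts per rev = 1005
effective counts at joint = 1005 * 9 = 9045
resolution = 360 / 9045
= 0.0398 deg/count


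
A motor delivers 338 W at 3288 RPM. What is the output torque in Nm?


omega = 3288 * 2*pi/60 = 344.3186 rad/s
tau = P / omega = 338 / 344.3186
= 0.9816 Nm


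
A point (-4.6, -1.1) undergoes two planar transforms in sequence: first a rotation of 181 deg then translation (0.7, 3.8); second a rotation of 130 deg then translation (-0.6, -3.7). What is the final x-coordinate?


After transform 1:
x1 = cos(181)*-4.6 - sin(181)*-1.1 + 0.7 = 5.2801
y1 = sin(181)*-4.6 + cos(181)*-1.1 + 3.8 = 4.9801
After transform 2:
x2 = cos(130)*5.2801 - sin(130)*4.9801 + -0.6
= -7.809


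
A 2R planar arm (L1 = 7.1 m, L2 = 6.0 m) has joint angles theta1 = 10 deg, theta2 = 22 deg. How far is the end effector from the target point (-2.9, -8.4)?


End effector via forward kinematics:
x = L1*cos(t1) + L2*cos(t1+t2) = 12.0804
y = L1*sin(t1) + L2*sin(t1+t2) = 4.4124
Distance to target:
d = sqrt((-2.9 - 12.0804)^2 + (-8.4 - 4.4124)^2)
= sqrt(224.4131 + 164.158)
= 19.7122 m


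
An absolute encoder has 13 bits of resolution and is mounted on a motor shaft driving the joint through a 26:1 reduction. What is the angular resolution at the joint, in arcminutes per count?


counts = 2^13 = 8192
effective counts at joint = 8192 * 26 = 212992
resolution = 360*60 / 212992
= 0.1014 arcmin/count


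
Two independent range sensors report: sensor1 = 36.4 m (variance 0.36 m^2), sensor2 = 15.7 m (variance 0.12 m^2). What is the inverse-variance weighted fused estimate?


w1 = (1/var1) / (1/var1 + 1/var2)
   = 2.7778 / (2.7778 + 8.3333) = 0.25
w2 = 1 - w1 = 0.75
fused = w1*s1 + w2*s2 = 9.1 + 11.775
= 20.875 m


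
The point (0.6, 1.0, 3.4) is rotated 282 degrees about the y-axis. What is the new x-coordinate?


Rotation about y-axis: x' = x*cos(theta) + z*sin(theta)
= 0.6 * 0.2079 + 3.4 * -0.9781
= -3.201


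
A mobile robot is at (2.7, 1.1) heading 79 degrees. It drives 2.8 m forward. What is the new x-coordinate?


x_new = x0 + d*cos(theta)
= 2.7 + 2.8*cos(79)
= 2.7 + 0.5343
= 3.2343


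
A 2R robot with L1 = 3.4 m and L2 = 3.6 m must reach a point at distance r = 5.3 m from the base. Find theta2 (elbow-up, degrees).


cos(theta2) = (r^2 - L1^2 - L2^2) / (2*L1*L2)
cos(theta2) = (28.09 - 11.56 - 12.96) / 24.48
cos(theta2) = 0.145833
theta2 = 81.6145 degrees


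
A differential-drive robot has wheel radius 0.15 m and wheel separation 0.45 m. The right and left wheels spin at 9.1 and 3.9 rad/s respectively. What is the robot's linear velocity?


vR = r*wR = 0.15*9.1 = 1.365 m/s
vL = r*wL = 0.15*3.9 = 0.585 m/s
v = (vR+vL)/2 = 0.975 m/s
omega = (vR-vL)/L = 1.7333 rad/s
linear velocity = 0.975 m/s


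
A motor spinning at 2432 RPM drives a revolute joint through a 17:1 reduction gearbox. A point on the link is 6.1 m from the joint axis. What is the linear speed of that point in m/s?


omega_motor = 2432 * 2*pi/60 = 254.6784 rad/s
omega_joint = omega_motor / 17 = 14.9811 rad/s
v = omega_joint * r = 14.9811 * 6.1
= 91.3846 m/s


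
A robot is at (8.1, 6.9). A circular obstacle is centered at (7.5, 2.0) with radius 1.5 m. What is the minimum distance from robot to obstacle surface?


center_dist = sqrt((8.1-7.5)^2 + (6.9-2.0)^2)
= sqrt(0.36 + 24.01)
= 4.9366
min_dist = center_dist - radius = 4.9366 - 1.5 = 3.4366 m


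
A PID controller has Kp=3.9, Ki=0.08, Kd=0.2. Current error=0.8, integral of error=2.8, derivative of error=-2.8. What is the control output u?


u = Kp*e + Ki*int(e) + Kd*de/dt
= 3.9*0.8 + 0.08*2.8 + 0.2*(-2.8)
= 3.12 + 0.224 + -0.56
= 2.784


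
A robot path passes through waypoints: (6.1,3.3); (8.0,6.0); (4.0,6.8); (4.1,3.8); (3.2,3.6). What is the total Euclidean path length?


Segment lengths:
  seg1 = sqrt((1.9)^2 + (2.7)^2) = 3.3015
  seg2 = sqrt((-4.0)^2 + (0.8)^2) = 4.0792
  seg3 = sqrt((0.1)^2 + (-3.0)^2) = 3.0017
  seg4 = sqrt((-0.9)^2 + (-0.2)^2) = 0.922
Total = 11.3044


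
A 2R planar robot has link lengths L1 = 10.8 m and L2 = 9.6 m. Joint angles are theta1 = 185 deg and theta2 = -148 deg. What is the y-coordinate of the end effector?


Convert angles to radians: theta1 = 3.2289, theta2 = -2.5831
y = L1*sin(theta1) + L2*sin(theta1+theta2)
y = -0.9413 + 5.7774
y = 4.8361


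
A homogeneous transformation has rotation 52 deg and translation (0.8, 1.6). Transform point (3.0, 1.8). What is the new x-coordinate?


x' = cos(theta)*px - sin(theta)*py + tx
= 0.6157*3.0 - 0.788*1.8 + 0.8
= 1.2286


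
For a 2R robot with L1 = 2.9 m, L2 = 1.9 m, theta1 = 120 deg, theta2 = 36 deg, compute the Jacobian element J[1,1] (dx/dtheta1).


J[1,1] = -L1*sin(t1) - L2*sin(t1+t2)
= -2.9*sin(120) - 1.9*sin(156)
= -3.2843


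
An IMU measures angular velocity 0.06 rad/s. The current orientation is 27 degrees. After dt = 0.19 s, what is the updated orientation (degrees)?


delta_theta = w * dt = 0.06 * 0.19 = 0.0114 rad
= 0.6532 deg
theta_new = 27 + 0.6532 = 27.6532 deg


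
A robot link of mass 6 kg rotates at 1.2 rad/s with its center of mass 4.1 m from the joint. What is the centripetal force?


F = m * omega^2 * r
= 6 * 1.2^2 * 4.1
= 6 * 1.44 * 4.1
= 35.424 N


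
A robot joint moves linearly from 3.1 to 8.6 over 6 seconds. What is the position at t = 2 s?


s = t/T = 2/6 = 0.3333
p(t) = p0 + (pf-p0)*s
= 3.1 + (8.6 - 3.1) * 0.3333
= 4.9333


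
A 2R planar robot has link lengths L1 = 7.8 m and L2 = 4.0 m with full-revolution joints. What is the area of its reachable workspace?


r_max = L1 + L2 = 11.8 m
r_min = |L1 - L2| = 3.8 m
Area = pi*(r_max^2 - r_min^2)
= pi*(139.24 - 14.44)
= pi * 124.8
= 392.0708 m^2


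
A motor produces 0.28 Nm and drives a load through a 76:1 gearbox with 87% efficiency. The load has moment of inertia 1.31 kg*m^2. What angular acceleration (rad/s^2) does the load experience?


tau_out = tau_motor * N * eta
= 0.28 * 76 * 0.87 = 18.5136 Nm
alpha = tau_out / I = 18.5136 / 1.31
= 14.1325 rad/s^2


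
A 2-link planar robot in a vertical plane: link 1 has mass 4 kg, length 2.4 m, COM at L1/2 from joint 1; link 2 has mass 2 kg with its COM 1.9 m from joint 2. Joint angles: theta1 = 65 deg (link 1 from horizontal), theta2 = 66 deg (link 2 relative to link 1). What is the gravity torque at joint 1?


Horizontal distance from joint 1 to link-1 COM:
  x_c1 = (L1/2)*cos(t1) = 1.2 * 0.4226 = 0.5071 m
Horizontal distance from joint 1 to link-2 COM:
  x_c2 = L1*cos(t1) + Lc2*cos(t1+t2)
       = 2.4*0.4226 + 1.9*-0.6561 = -0.2322 m
tau1 = m1*g*x_c1 + m2*g*x_c2
     = 4*9.81*0.5071 + 2*9.81*-0.2322
     = 19.9002 + -4.5563
     = 15.3439 Nm


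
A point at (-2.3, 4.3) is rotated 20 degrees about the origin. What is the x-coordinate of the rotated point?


x' = x*cos(theta) - y*sin(theta)
cos(20 deg) = 0.9397, sin(20 deg) = 0.342
x' = -2.3 * 0.9397 - 4.3 * 0.342
= -2.1613 - 1.4707
= -3.632


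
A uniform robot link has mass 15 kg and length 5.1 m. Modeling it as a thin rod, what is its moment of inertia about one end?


I = (1/3) * m * L^2
= (1/3) * 15 * 5.1^2
= 0.333333 * 15 * 26.01
= 130.05 kg*m^2


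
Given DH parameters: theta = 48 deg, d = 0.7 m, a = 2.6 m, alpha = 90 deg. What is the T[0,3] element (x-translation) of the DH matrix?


T[0,3] = a * cos(theta)
= 2.6 * cos(48 deg)
= 2.6 * 0.6691
= 1.7397


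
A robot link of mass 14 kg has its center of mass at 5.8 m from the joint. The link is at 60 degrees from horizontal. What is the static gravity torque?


tau = m*g*L*cos(angle)
= 14 * 9.81 * 5.8 * cos(60 deg)
= 14 * 9.81 * 5.8 * 0.5
= 398.286 Nm


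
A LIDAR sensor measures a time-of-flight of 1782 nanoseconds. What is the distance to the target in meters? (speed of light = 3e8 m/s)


tof = 1782 ns = 1.782e-06 s
dist = c * tof / 2
= 3e8 * 1.782e-06 / 2
= 267.3 m


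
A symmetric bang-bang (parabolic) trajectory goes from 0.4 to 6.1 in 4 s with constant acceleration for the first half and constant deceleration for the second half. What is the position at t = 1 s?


Symmetric rest-to-rest: each phase covers (pf-p0)/2 in time T/2. 0.5*a*(T/2)^2 = (pf-p0)/2 => a = 4*(pf-p0)/T^2
a = 4*(6.1-0.4)/4^2 = 1.425
t = 1 is in the acceleration phase (t <= T/2).
p = p0 + 0.5*a*t^2 = 0.4 + 0.5*1.425*1^2
= 1.1125


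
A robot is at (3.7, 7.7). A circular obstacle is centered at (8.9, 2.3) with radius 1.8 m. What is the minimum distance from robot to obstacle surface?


center_dist = sqrt((3.7-8.9)^2 + (7.7-2.3)^2)
= sqrt(27.04 + 29.16)
= 7.4967
min_dist = center_dist - radius = 7.4967 - 1.8 = 5.6967 m


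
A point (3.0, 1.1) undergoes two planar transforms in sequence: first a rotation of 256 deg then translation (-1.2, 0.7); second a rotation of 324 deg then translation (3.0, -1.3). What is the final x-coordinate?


After transform 1:
x1 = cos(256)*3.0 - sin(256)*1.1 + -1.2 = -0.8584
y1 = sin(256)*3.0 + cos(256)*1.1 + 0.7 = -2.477
After transform 2:
x2 = cos(324)*-0.8584 - sin(324)*-2.477 + 3.0
= 0.8496


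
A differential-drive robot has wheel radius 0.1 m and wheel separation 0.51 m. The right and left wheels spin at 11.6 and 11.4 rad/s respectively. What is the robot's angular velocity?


vR = r*wR = 0.1*11.6 = 1.16 m/s
vL = r*wL = 0.1*11.4 = 1.14 m/s
v = (vR+vL)/2 = 1.15 m/s
omega = (vR-vL)/L = 0.0392 rad/s
angular velocity = 0.0392 rad/s


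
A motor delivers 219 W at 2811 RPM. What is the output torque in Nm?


omega = 2811 * 2*pi/60 = 294.3672 rad/s
tau = P / omega = 219 / 294.3672
= 0.744 Nm


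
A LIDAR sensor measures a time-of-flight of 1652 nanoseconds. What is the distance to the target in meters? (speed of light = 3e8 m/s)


tof = 1652 ns = 1.652e-06 s
dist = c * tof / 2
= 3e8 * 1.652e-06 / 2
= 247.8 m


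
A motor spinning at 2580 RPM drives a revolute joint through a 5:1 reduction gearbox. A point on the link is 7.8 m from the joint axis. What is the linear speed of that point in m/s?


omega_motor = 2580 * 2*pi/60 = 270.177 rad/s
omega_joint = omega_motor / 5 = 54.0354 rad/s
v = omega_joint * r = 54.0354 * 7.8
= 421.4761 m/s


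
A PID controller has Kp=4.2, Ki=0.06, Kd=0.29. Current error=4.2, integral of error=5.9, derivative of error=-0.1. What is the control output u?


u = Kp*e + Ki*int(e) + Kd*de/dt
= 4.2*4.2 + 0.06*5.9 + 0.29*(-0.1)
= 17.64 + 0.354 + -0.029
= 17.965


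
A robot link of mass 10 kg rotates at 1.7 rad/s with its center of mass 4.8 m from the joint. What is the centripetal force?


F = m * omega^2 * r
= 10 * 1.7^2 * 4.8
= 10 * 2.89 * 4.8
= 138.72 N


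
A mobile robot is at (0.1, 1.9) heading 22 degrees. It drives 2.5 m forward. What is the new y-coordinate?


y_new = y0 + d*sin(theta)
= 1.9 + 2.5*sin(22)
= 1.9 + 0.9365
= 2.8365


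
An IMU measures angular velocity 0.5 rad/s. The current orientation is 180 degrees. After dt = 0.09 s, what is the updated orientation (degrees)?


delta_theta = w * dt = 0.5 * 0.09 = 0.045 rad
= 2.5783 deg
theta_new = 180 + 2.5783 = 182.5783 deg


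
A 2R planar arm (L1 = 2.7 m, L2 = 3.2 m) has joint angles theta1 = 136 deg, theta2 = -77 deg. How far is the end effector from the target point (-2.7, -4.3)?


End effector via forward kinematics:
x = L1*cos(t1) + L2*cos(t1+t2) = -0.2941
y = L1*sin(t1) + L2*sin(t1+t2) = 4.6185
Distance to target:
d = sqrt((-2.7 - -0.2941)^2 + (-4.3 - 4.6185)^2)
= sqrt(5.7884 + 79.5399)
= 9.2373 m


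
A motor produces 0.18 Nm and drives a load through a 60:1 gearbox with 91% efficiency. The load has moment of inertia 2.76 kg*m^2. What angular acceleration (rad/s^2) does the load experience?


tau_out = tau_motor * N * eta
= 0.18 * 60 * 0.91 = 9.828 Nm
alpha = tau_out / I = 9.828 / 2.76
= 3.5609 rad/s^2


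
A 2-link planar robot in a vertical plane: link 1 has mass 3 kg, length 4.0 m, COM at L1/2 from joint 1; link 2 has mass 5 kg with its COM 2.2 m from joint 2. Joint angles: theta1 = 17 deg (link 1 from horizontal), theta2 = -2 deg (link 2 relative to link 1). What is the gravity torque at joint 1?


Horizontal distance from joint 1 to link-1 COM:
  x_c1 = (L1/2)*cos(t1) = 2.0 * 0.9563 = 1.9126 m
Horizontal distance from joint 1 to link-2 COM:
  x_c2 = L1*cos(t1) + Lc2*cos(t1+t2)
       = 4.0*0.9563 + 2.2*0.9659 = 5.9503 m
tau1 = m1*g*x_c1 + m2*g*x_c2
     = 3*9.81*1.9126 + 5*9.81*5.9503
     = 56.2881 + 291.86
     = 348.1481 Nm


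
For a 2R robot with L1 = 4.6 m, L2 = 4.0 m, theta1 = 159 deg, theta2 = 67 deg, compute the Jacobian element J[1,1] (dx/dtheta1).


J[1,1] = -L1*sin(t1) - L2*sin(t1+t2)
= -4.6*sin(159) - 4.0*sin(226)
= 1.2289


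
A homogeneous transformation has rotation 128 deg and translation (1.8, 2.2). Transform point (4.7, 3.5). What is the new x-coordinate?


x' = cos(theta)*px - sin(theta)*py + tx
= -0.6157*4.7 - 0.788*3.5 + 1.8
= -3.8516


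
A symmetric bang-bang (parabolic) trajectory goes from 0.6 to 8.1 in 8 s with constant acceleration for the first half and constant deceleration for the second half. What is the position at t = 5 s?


Symmetric rest-to-rest: each phase covers (pf-p0)/2 in time T/2. 0.5*a*(T/2)^2 = (pf-p0)/2 => a = 4*(pf-p0)/T^2
a = 4*(8.1-0.6)/8^2 = 0.4688
t = 5 is in the deceleration phase (t > T/2).
p = pf - 0.5*a*(T-t)^2 = 8.1 - 0.5*0.4688*3^2
= 5.9906


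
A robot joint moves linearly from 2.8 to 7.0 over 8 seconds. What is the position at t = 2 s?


s = t/T = 2/8 = 0.25
p(t) = p0 + (pf-p0)*s
= 2.8 + (7.0 - 2.8) * 0.25
= 3.85


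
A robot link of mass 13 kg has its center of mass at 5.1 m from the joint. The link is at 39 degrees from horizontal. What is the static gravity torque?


tau = m*g*L*cos(angle)
= 13 * 9.81 * 5.1 * cos(39 deg)
= 13 * 9.81 * 5.1 * 0.7771
= 505.4581 Nm


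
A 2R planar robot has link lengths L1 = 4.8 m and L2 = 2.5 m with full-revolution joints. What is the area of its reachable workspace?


r_max = L1 + L2 = 7.3 m
r_min = |L1 - L2| = 2.3 m
Area = pi*(r_max^2 - r_min^2)
= pi*(53.29 - 5.29)
= pi * 48.0
= 150.7964 m^2


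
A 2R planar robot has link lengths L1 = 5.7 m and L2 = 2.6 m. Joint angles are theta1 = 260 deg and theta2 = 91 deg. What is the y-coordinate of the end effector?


Convert angles to radians: theta1 = 4.5379, theta2 = 1.5882
y = L1*sin(theta1) + L2*sin(theta1+theta2)
y = -5.6134 + -0.4067
y = -6.0201


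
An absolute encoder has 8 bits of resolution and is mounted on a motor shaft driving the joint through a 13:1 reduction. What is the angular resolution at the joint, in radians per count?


counts = 2^8 = 256
effective counts at joint = 256 * 13 = 3328
resolution = 2*pi / 3328
= 0.0019 rad/count


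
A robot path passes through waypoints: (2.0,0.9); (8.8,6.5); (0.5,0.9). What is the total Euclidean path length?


Segment lengths:
  seg1 = sqrt((6.8)^2 + (5.6)^2) = 8.8091
  seg2 = sqrt((-8.3)^2 + (-5.6)^2) = 10.0125
Total = 18.8216


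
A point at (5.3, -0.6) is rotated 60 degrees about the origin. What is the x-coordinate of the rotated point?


x' = x*cos(theta) - y*sin(theta)
cos(60 deg) = 0.5, sin(60 deg) = 0.866
x' = 5.3 * 0.5 - -0.6 * 0.866
= 2.65 - -0.5196
= 3.1696


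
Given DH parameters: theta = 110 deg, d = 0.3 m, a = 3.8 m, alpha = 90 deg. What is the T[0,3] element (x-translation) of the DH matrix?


T[0,3] = a * cos(theta)
= 3.8 * cos(110 deg)
= 3.8 * -0.342
= -1.2997


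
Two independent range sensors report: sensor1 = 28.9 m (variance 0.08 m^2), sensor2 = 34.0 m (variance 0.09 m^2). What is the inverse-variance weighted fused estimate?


w1 = (1/var1) / (1/var1 + 1/var2)
   = 12.5 / (12.5 + 11.1111) = 0.5294
w2 = 1 - w1 = 0.4706
fused = w1*s1 + w2*s2 = 15.3 + 16.0
= 31.3 m


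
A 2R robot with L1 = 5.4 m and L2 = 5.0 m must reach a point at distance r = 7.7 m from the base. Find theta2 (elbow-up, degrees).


cos(theta2) = (r^2 - L1^2 - L2^2) / (2*L1*L2)
cos(theta2) = (59.29 - 29.16 - 25.0) / 54.0
cos(theta2) = 0.095
theta2 = 84.5487 degrees


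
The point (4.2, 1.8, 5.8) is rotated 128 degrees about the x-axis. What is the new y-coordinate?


Rotation about x-axis: y' = y*cos(theta) - z*sin(theta)
= 1.8 * -0.6157 - 5.8 * 0.788
= -5.6787


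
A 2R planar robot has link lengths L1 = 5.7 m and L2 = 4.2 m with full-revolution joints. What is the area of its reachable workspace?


r_max = L1 + L2 = 9.9 m
r_min = |L1 - L2| = 1.5 m
Area = pi*(r_max^2 - r_min^2)
= pi*(98.01 - 2.25)
= pi * 95.76
= 300.8389 m^2


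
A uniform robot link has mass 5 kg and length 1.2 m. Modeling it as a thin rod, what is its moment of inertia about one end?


I = (1/3) * m * L^2
= (1/3) * 5 * 1.2^2
= 0.333333 * 5 * 1.44
= 2.4 kg*m^2


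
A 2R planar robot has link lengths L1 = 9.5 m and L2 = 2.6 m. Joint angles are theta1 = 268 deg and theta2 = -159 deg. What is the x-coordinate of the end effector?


Convert angles to radians: theta1 = 4.6775, theta2 = -2.7751
x = L1*cos(theta1) + L2*cos(theta1+theta2)
x = -0.3315 + -0.8465
x = -1.178


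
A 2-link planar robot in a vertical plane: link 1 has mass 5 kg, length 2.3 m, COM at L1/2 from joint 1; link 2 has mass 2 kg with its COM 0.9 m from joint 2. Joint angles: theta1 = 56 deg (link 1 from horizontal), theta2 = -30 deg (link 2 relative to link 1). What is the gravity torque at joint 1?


Horizontal distance from joint 1 to link-1 COM:
  x_c1 = (L1/2)*cos(t1) = 1.15 * 0.5592 = 0.6431 m
Horizontal distance from joint 1 to link-2 COM:
  x_c2 = L1*cos(t1) + Lc2*cos(t1+t2)
       = 2.3*0.5592 + 0.9*0.8988 = 2.0951 m
tau1 = m1*g*x_c1 + m2*g*x_c2
     = 5*9.81*0.6431 + 2*9.81*2.0951
     = 31.5427 + 41.105
     = 72.6477 Nm


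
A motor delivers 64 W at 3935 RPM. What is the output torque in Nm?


omega = 3935 * 2*pi/60 = 412.0722 rad/s
tau = P / omega = 64 / 412.0722
= 0.1553 Nm


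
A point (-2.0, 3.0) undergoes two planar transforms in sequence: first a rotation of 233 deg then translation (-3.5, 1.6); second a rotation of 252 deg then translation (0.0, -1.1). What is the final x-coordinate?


After transform 1:
x1 = cos(233)*-2.0 - sin(233)*3.0 + -3.5 = 0.0995
y1 = sin(233)*-2.0 + cos(233)*3.0 + 1.6 = 1.3918
After transform 2:
x2 = cos(252)*0.0995 - sin(252)*1.3918 + 0.0
= 1.2929


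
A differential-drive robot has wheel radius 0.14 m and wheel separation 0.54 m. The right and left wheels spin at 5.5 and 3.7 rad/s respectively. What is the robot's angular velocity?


vR = r*wR = 0.14*5.5 = 0.77 m/s
vL = r*wL = 0.14*3.7 = 0.518 m/s
v = (vR+vL)/2 = 0.644 m/s
omega = (vR-vL)/L = 0.4667 rad/s
angular velocity = 0.4667 rad/s


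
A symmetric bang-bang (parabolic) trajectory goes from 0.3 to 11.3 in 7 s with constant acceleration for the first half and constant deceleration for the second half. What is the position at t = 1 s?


Symmetric rest-to-rest: each phase covers (pf-p0)/2 in time T/2. 0.5*a*(T/2)^2 = (pf-p0)/2 => a = 4*(pf-p0)/T^2
a = 4*(11.3-0.3)/7^2 = 0.898
t = 1 is in the acceleration phase (t <= T/2).
p = p0 + 0.5*a*t^2 = 0.3 + 0.5*0.898*1^2
= 0.749


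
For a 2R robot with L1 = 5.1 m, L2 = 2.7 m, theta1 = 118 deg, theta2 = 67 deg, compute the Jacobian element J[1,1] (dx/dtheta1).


J[1,1] = -L1*sin(t1) - L2*sin(t1+t2)
= -5.1*sin(118) - 2.7*sin(185)
= -4.2677


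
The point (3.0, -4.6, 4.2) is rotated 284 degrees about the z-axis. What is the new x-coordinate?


Rotation about z-axis: x' = x*cos(theta) - y*sin(theta)
= 3.0 * 0.2419 - -4.6 * -0.9703
= -3.7376


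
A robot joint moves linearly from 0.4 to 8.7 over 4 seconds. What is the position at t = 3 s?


s = t/T = 3/4 = 0.75
p(t) = p0 + (pf-p0)*s
= 0.4 + (8.7 - 0.4) * 0.75
= 6.625


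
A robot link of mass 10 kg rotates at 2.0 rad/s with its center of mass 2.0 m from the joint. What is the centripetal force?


F = m * omega^2 * r
= 10 * 2.0^2 * 2.0
= 10 * 4.0 * 2.0
= 80.0 N


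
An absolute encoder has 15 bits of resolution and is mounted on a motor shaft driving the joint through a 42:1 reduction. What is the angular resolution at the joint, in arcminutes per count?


counts = 2^15 = 32768
effective counts at joint = 32768 * 42 = 1376256
resolution = 360*60 / 1376256
= 0.0157 arcmin/count


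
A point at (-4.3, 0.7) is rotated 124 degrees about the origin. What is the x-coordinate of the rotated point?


x' = x*cos(theta) - y*sin(theta)
cos(124 deg) = -0.5592, sin(124 deg) = 0.829
x' = -4.3 * -0.5592 - 0.7 * 0.829
= 2.4045 - 0.5803
= 1.8242


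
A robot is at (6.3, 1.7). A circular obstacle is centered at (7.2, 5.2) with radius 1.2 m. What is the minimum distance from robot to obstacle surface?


center_dist = sqrt((6.3-7.2)^2 + (1.7-5.2)^2)
= sqrt(0.81 + 12.25)
= 3.6139
min_dist = center_dist - radius = 3.6139 - 1.2 = 2.4139 m


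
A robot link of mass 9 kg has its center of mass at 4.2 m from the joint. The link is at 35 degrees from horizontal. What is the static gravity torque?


tau = m*g*L*cos(angle)
= 9 * 9.81 * 4.2 * cos(35 deg)
= 9 * 9.81 * 4.2 * 0.8192
= 303.7563 Nm


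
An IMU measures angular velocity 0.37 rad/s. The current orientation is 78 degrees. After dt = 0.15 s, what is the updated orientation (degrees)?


delta_theta = w * dt = 0.37 * 0.15 = 0.0555 rad
= 3.1799 deg
theta_new = 78 + 3.1799 = 81.1799 deg


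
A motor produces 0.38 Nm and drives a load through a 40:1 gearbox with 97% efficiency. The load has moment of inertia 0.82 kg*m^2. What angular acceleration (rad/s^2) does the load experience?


tau_out = tau_motor * N * eta
= 0.38 * 40 * 0.97 = 14.744 Nm
alpha = tau_out / I = 14.744 / 0.82
= 17.9805 rad/s^2


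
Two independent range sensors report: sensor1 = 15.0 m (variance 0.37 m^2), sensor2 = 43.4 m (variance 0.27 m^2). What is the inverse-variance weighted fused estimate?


w1 = (1/var1) / (1/var1 + 1/var2)
   = 2.7027 / (2.7027 + 3.7037) = 0.4219
w2 = 1 - w1 = 0.5781
fused = w1*s1 + w2*s2 = 6.3281 + 25.0906
= 31.4187 m


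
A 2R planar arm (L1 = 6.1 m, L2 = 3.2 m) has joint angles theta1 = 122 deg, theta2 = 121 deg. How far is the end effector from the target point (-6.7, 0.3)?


End effector via forward kinematics:
x = L1*cos(t1) + L2*cos(t1+t2) = -4.6853
y = L1*sin(t1) + L2*sin(t1+t2) = 2.3219
Distance to target:
d = sqrt((-6.7 - -4.6853)^2 + (0.3 - 2.3219)^2)
= sqrt(4.0591 + 4.088)
= 2.8543 m


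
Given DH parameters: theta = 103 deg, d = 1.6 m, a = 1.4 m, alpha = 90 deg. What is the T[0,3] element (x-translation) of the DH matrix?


T[0,3] = a * cos(theta)
= 1.4 * cos(103 deg)
= 1.4 * -0.225
= -0.3149


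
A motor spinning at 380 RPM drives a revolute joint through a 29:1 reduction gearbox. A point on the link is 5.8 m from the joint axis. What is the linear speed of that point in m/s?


omega_motor = 380 * 2*pi/60 = 39.7935 rad/s
omega_joint = omega_motor / 29 = 1.3722 rad/s
v = omega_joint * r = 1.3722 * 5.8
= 7.9587 m/s


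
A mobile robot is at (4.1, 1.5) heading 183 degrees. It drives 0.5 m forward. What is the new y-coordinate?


y_new = y0 + d*sin(theta)
= 1.5 + 0.5*sin(183)
= 1.5 + -0.0262
= 1.4738


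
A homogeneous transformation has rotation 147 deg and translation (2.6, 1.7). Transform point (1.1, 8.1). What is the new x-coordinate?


x' = cos(theta)*px - sin(theta)*py + tx
= -0.8387*1.1 - 0.5446*8.1 + 2.6
= -2.7341


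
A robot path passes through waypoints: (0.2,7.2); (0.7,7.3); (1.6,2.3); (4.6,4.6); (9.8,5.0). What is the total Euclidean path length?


Segment lengths:
  seg1 = sqrt((0.5)^2 + (0.1)^2) = 0.5099
  seg2 = sqrt((0.9)^2 + (-5.0)^2) = 5.0804
  seg3 = sqrt((3.0)^2 + (2.3)^2) = 3.7802
  seg4 = sqrt((5.2)^2 + (0.4)^2) = 5.2154
Total = 14.5858


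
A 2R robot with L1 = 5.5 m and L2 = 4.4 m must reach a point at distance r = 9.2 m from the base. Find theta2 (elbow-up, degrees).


cos(theta2) = (r^2 - L1^2 - L2^2) / (2*L1*L2)
cos(theta2) = (84.64 - 30.25 - 19.36) / 48.4
cos(theta2) = 0.72376
theta2 = 43.6342 degrees


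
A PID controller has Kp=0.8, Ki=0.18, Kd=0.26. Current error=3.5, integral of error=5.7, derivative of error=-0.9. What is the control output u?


u = Kp*e + Ki*int(e) + Kd*de/dt
= 0.8*3.5 + 0.18*5.7 + 0.26*(-0.9)
= 2.8 + 1.026 + -0.234
= 3.592


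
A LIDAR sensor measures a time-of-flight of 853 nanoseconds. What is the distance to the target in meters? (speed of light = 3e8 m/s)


tof = 853 ns = 8.53e-07 s
dist = c * tof / 2
= 3e8 * 8.53e-07 / 2
= 127.95 m


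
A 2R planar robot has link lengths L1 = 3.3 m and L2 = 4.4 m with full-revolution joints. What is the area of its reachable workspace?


r_max = L1 + L2 = 7.7 m
r_min = |L1 - L2| = 1.1 m
Area = pi*(r_max^2 - r_min^2)
= pi*(59.29 - 1.21)
= pi * 58.08
= 182.4637 m^2


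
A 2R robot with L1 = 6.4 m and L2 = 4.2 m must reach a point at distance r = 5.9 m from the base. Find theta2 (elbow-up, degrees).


cos(theta2) = (r^2 - L1^2 - L2^2) / (2*L1*L2)
cos(theta2) = (34.81 - 40.96 - 17.64) / 53.76
cos(theta2) = -0.442522
theta2 = 116.2649 degrees


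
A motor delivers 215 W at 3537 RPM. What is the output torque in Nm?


omega = 3537 * 2*pi/60 = 370.3938 rad/s
tau = P / omega = 215 / 370.3938
= 0.5805 Nm


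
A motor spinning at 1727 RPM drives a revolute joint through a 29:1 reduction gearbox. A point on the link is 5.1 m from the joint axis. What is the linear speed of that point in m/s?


omega_motor = 1727 * 2*pi/60 = 180.851 rad/s
omega_joint = omega_motor / 29 = 6.2362 rad/s
v = omega_joint * r = 6.2362 * 5.1
= 31.8048 m/s


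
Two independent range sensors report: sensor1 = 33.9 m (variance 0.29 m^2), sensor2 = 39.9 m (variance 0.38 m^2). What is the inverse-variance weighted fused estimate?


w1 = (1/var1) / (1/var1 + 1/var2)
   = 3.4483 / (3.4483 + 2.6316) = 0.5672
w2 = 1 - w1 = 0.4328
fused = w1*s1 + w2*s2 = 19.2269 + 17.2701
= 36.497 m


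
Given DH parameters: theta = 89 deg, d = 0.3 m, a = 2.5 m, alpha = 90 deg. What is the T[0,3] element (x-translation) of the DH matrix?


T[0,3] = a * cos(theta)
= 2.5 * cos(89 deg)
= 2.5 * 0.0175
= 0.0436


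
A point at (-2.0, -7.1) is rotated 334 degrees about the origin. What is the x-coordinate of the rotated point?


x' = x*cos(theta) - y*sin(theta)
cos(334 deg) = 0.8988, sin(334 deg) = -0.4384
x' = -2.0 * 0.8988 - -7.1 * -0.4384
= -1.7976 - 3.1124
= -4.91


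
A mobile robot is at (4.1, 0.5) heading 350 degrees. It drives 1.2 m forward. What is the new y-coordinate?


y_new = y0 + d*sin(theta)
= 0.5 + 1.2*sin(350)
= 0.5 + -0.2084
= 0.2916


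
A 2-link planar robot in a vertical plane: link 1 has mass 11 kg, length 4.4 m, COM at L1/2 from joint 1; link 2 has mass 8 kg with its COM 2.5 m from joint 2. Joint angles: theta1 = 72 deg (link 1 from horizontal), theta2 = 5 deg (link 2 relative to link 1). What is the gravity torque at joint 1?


Horizontal distance from joint 1 to link-1 COM:
  x_c1 = (L1/2)*cos(t1) = 2.2 * 0.309 = 0.6798 m
Horizontal distance from joint 1 to link-2 COM:
  x_c2 = L1*cos(t1) + Lc2*cos(t1+t2)
       = 4.4*0.309 + 2.5*0.225 = 1.9221 m
tau1 = m1*g*x_c1 + m2*g*x_c2
     = 11*9.81*0.6798 + 8*9.81*1.9221
     = 73.3613 + 150.8427
     = 224.2039 Nm


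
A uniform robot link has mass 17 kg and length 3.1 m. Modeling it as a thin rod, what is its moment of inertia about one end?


I = (1/3) * m * L^2
= (1/3) * 17 * 3.1^2
= 0.333333 * 17 * 9.61
= 54.4567 kg*m^2


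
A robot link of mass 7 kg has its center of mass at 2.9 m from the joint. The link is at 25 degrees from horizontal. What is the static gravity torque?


tau = m*g*L*cos(angle)
= 7 * 9.81 * 2.9 * cos(25 deg)
= 7 * 9.81 * 2.9 * 0.9063
= 180.4849 Nm


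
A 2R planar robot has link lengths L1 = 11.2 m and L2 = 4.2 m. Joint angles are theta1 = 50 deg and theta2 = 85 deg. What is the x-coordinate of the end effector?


Convert angles to radians: theta1 = 0.8727, theta2 = 1.4835
x = L1*cos(theta1) + L2*cos(theta1+theta2)
x = 7.1992 + -2.9698
x = 4.2294


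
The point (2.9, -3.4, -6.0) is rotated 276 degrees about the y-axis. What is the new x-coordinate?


Rotation about y-axis: x' = x*cos(theta) + z*sin(theta)
= 2.9 * 0.1045 + -6.0 * -0.9945
= 6.2703


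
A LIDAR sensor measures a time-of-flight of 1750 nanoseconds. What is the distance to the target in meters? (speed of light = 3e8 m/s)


tof = 1750 ns = 1.75e-06 s
dist = c * tof / 2
= 3e8 * 1.75e-06 / 2
= 262.5 m


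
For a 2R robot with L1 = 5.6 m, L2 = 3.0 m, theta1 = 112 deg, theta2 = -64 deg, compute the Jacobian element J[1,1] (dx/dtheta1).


J[1,1] = -L1*sin(t1) - L2*sin(t1+t2)
= -5.6*sin(112) - 3.0*sin(48)
= -7.4217


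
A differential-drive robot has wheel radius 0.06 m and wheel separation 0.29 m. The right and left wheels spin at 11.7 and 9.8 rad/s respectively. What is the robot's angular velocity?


vR = r*wR = 0.06*11.7 = 0.702 m/s
vL = r*wL = 0.06*9.8 = 0.588 m/s
v = (vR+vL)/2 = 0.645 m/s
omega = (vR-vL)/L = 0.3931 rad/s
angular velocity = 0.3931 rad/s


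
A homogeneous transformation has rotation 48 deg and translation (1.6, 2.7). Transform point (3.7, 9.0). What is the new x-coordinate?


x' = cos(theta)*px - sin(theta)*py + tx
= 0.6691*3.7 - 0.7431*9.0 + 1.6
= -2.6125


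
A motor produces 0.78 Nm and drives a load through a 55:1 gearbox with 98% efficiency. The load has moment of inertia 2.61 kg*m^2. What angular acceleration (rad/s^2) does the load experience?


tau_out = tau_motor * N * eta
= 0.78 * 55 * 0.98 = 42.042 Nm
alpha = tau_out / I = 42.042 / 2.61
= 16.108 rad/s^2


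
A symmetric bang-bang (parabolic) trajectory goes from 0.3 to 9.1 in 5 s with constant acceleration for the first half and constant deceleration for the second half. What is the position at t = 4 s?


Symmetric rest-to-rest: each phase covers (pf-p0)/2 in time T/2. 0.5*a*(T/2)^2 = (pf-p0)/2 => a = 4*(pf-p0)/T^2
a = 4*(9.1-0.3)/5^2 = 1.408
t = 4 is in the deceleration phase (t > T/2).
p = pf - 0.5*a*(T-t)^2 = 9.1 - 0.5*1.408*1^2
= 8.396


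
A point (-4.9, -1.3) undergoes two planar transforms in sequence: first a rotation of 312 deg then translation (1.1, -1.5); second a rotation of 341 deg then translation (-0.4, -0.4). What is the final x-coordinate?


After transform 1:
x1 = cos(312)*-4.9 - sin(312)*-1.3 + 1.1 = -3.1448
y1 = sin(312)*-4.9 + cos(312)*-1.3 + -1.5 = 1.2715
After transform 2:
x2 = cos(341)*-3.1448 - sin(341)*1.2715 + -0.4
= -2.9595


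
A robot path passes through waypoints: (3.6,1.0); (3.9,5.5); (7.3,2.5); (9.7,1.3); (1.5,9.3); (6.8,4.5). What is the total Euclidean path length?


Segment lengths:
  seg1 = sqrt((0.3)^2 + (4.5)^2) = 4.51
  seg2 = sqrt((3.4)^2 + (-3.0)^2) = 4.5343
  seg3 = sqrt((2.4)^2 + (-1.2)^2) = 2.6833
  seg4 = sqrt((-8.2)^2 + (8.0)^2) = 11.456
  seg5 = sqrt((5.3)^2 + (-4.8)^2) = 7.1505
Total = 30.3341


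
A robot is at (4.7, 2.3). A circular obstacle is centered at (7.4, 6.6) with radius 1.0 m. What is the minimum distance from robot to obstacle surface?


center_dist = sqrt((4.7-7.4)^2 + (2.3-6.6)^2)
= sqrt(7.29 + 18.49)
= 5.0774
min_dist = center_dist - radius = 5.0774 - 1.0 = 4.0774 m


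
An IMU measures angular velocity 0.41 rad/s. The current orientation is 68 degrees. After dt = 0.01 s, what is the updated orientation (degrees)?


delta_theta = w * dt = 0.41 * 0.01 = 0.0041 rad
= 0.2349 deg
theta_new = 68 + 0.2349 = 68.2349 deg


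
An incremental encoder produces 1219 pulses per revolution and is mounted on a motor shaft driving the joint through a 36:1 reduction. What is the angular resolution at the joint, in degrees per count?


counts per rev = 1219
effective counts at joint = 1219 * 36 = 43884
resolution = 360 / 43884
= 0.0082 deg/count


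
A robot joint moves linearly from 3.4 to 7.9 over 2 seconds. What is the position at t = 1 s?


s = t/T = 1/2 = 0.5
p(t) = p0 + (pf-p0)*s
= 3.4 + (7.9 - 3.4) * 0.5
= 5.65


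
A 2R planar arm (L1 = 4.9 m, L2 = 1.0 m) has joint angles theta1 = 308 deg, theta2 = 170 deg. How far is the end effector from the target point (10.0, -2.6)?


End effector via forward kinematics:
x = L1*cos(t1) + L2*cos(t1+t2) = 2.5473
y = L1*sin(t1) + L2*sin(t1+t2) = -2.9783
Distance to target:
d = sqrt((10.0 - 2.5473)^2 + (-2.6 - -2.9783)^2)
= sqrt(55.5432 + 0.1431)
= 7.4623 m


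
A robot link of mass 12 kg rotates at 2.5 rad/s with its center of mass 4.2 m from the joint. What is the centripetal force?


F = m * omega^2 * r
= 12 * 2.5^2 * 4.2
= 12 * 6.25 * 4.2
= 315.0 N


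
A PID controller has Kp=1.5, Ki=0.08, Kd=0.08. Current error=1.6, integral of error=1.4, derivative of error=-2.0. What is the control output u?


u = Kp*e + Ki*int(e) + Kd*de/dt
= 1.5*1.6 + 0.08*1.4 + 0.08*(-2.0)
= 2.4 + 0.112 + -0.16
= 2.352


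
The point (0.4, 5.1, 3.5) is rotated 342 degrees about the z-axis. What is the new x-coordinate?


Rotation about z-axis: x' = x*cos(theta) - y*sin(theta)
= 0.4 * 0.9511 - 5.1 * -0.309
= 1.9564


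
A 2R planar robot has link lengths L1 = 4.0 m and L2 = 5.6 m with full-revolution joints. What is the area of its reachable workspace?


r_max = L1 + L2 = 9.6 m
r_min = |L1 - L2| = 1.6 m
Area = pi*(r_max^2 - r_min^2)
= pi*(92.16 - 2.56)
= pi * 89.6
= 281.4867 m^2


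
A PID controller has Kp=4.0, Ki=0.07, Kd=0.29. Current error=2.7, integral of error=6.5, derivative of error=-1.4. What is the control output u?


u = Kp*e + Ki*int(e) + Kd*de/dt
= 4.0*2.7 + 0.07*6.5 + 0.29*(-1.4)
= 10.8 + 0.455 + -0.406
= 10.849


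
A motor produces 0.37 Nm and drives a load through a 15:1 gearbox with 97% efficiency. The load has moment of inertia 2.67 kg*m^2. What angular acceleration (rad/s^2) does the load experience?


tau_out = tau_motor * N * eta
= 0.37 * 15 * 0.97 = 5.3835 Nm
alpha = tau_out / I = 5.3835 / 2.67
= 2.0163 rad/s^2


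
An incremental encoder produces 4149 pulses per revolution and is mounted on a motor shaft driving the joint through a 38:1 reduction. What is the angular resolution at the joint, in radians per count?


counts per rev = 4149
effective counts at joint = 4149 * 38 = 157662
resolution = 2*pi / 157662
= 3.9852e-05 rad/count


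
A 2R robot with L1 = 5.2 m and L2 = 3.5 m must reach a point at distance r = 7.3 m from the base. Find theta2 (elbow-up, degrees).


cos(theta2) = (r^2 - L1^2 - L2^2) / (2*L1*L2)
cos(theta2) = (53.29 - 27.04 - 12.25) / 36.4
cos(theta2) = 0.384615
theta2 = 67.3801 degrees


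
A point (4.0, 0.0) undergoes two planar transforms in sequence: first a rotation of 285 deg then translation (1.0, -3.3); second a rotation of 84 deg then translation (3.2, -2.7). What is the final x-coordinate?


After transform 1:
x1 = cos(285)*4.0 - sin(285)*0.0 + 1.0 = 2.0353
y1 = sin(285)*4.0 + cos(285)*0.0 + -3.3 = -7.1637
After transform 2:
x2 = cos(84)*2.0353 - sin(84)*-7.1637 + 3.2
= 10.5372


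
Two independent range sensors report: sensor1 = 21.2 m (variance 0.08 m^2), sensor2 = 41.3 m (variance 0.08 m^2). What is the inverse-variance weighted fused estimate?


w1 = (1/var1) / (1/var1 + 1/var2)
   = 12.5 / (12.5 + 12.5) = 0.5
w2 = 1 - w1 = 0.5
fused = w1*s1 + w2*s2 = 10.6 + 20.65
= 31.25 m


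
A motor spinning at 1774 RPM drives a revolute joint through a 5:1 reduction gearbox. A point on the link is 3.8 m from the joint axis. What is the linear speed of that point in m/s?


omega_motor = 1774 * 2*pi/60 = 185.7728 rad/s
omega_joint = omega_motor / 5 = 37.1546 rad/s
v = omega_joint * r = 37.1546 * 3.8
= 141.1874 m/s


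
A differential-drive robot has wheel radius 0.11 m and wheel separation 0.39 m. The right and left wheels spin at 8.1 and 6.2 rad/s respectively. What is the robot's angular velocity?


vR = r*wR = 0.11*8.1 = 0.891 m/s
vL = r*wL = 0.11*6.2 = 0.682 m/s
v = (vR+vL)/2 = 0.7865 m/s
omega = (vR-vL)/L = 0.5359 rad/s
angular velocity = 0.5359 rad/s


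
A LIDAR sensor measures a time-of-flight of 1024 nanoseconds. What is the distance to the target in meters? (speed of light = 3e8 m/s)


tof = 1024 ns = 1.024e-06 s
dist = c * tof / 2
= 3e8 * 1.024e-06 / 2
= 153.6 m


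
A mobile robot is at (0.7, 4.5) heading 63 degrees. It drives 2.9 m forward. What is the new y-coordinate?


y_new = y0 + d*sin(theta)
= 4.5 + 2.9*sin(63)
= 4.5 + 2.5839
= 7.0839


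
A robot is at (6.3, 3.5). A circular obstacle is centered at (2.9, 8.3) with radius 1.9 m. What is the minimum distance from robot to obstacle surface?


center_dist = sqrt((6.3-2.9)^2 + (3.5-8.3)^2)
= sqrt(11.56 + 23.04)
= 5.8822
min_dist = center_dist - radius = 5.8822 - 1.9 = 3.9822 m
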